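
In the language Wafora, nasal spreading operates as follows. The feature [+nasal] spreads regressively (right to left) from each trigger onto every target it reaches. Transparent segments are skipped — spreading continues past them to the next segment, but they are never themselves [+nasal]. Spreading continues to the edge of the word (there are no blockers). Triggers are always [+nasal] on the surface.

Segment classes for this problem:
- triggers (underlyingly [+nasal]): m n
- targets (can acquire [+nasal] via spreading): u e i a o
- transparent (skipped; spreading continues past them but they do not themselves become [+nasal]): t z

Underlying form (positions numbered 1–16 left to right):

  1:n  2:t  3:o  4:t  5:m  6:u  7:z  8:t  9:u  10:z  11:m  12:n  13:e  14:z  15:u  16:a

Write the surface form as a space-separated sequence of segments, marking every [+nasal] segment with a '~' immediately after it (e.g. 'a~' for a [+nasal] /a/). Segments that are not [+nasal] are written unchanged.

From /n/ at 1 leftward: word edge.
From /m/ at 5 leftward: 4 /t/ transparent; 3 /o/ → [+nasal]; 2 /t/ transparent; 1 /n/ is itself a trigger — this domain ends here.
From /m/ at 11 leftward: 10 /z/ transparent; 9 /u/ → [+nasal]; 8 /t/ transparent; 7 /z/ transparent; 6 /u/ → [+nasal]; 5 /m/ is itself a trigger — this domain ends here.
From /n/ at 12 leftward: 11 /m/ is itself a trigger — this domain ends here.
Targets with no active source: positions 13 15 16 stay [-nasal].
[+nasal] positions on the surface: 1 3 5 6 9 11 12.

n~ t o~ t m~ u~ z t u~ z m~ n~ e z u a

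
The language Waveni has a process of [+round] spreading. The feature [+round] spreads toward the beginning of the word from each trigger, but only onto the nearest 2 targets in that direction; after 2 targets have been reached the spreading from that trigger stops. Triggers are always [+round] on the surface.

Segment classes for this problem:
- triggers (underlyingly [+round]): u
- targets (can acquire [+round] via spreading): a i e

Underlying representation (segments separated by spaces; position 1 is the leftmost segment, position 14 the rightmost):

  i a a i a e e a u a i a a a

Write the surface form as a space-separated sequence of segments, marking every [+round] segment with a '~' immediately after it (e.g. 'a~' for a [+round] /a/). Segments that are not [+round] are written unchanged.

From /u/ at 9 leftward: 8 /a/ → [+round]; 7 /e/ → [+round]; bound reached.
Targets with no active source: positions 1 2 3 4 5 6 10 11 12 13 14 stay [-round].
[+round] positions on the surface: 7 8 9.

i a a i a e e~ a~ u~ a i a a a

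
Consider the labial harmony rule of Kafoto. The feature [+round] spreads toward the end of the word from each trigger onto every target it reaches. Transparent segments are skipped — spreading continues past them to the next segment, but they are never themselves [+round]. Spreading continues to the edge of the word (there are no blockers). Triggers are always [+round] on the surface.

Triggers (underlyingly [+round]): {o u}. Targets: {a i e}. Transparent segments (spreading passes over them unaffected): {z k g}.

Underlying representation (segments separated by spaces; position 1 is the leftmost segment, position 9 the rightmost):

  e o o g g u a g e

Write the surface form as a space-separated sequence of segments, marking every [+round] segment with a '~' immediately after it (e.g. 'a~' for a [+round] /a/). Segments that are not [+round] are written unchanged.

e o~ o~ g g u~ a~ g e~

From /o/ at 2 rightward: 3 /o/ is itself a trigger — this domain ends here.
From /o/ at 3 rightward: 4 /g/ transparent; 5 /g/ transparent; 6 /u/ is itself a trigger — this domain ends here.
From /u/ at 6 rightward: 7 /a/ → [+round]; 8 /g/ transparent; 9 /e/ → [+round]; word edge.
Target with no active source: position 1 stays [-round].
[+round] positions on the surface: 2 3 6 7 9.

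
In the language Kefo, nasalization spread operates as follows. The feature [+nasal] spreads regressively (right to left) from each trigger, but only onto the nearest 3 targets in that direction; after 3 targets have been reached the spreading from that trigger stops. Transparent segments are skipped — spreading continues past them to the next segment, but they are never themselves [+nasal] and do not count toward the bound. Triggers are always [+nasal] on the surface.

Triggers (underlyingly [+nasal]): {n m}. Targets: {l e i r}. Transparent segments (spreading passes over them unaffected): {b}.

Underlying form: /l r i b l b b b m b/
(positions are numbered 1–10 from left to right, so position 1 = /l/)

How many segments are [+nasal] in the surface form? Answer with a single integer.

From /m/ at 9 leftward: 8 /b/ transparent; 7 /b/ transparent; 6 /b/ transparent; 5 /l/ → [+nasal]; 4 /b/ transparent; 3 /i/ → [+nasal]; 2 /r/ → [+nasal]; bound reached.
Target with no active source: position 1 stays [-nasal].
[+nasal] positions on the surface: 2 3 5 9.

4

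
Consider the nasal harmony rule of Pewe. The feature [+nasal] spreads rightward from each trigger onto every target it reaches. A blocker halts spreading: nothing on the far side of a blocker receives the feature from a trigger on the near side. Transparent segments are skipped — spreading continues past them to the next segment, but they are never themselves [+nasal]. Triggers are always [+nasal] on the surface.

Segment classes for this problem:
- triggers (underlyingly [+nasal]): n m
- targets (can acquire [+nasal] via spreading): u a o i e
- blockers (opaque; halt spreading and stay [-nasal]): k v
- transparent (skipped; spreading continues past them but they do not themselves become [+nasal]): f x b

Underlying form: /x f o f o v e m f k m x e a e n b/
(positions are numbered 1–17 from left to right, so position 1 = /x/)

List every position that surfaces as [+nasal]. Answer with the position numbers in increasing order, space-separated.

8 11 13 14 15 16

From /m/ at 8 rightward: 9 /f/ transparent; 10 /k/ blocks.
From /m/ at 11 rightward: 12 /x/ transparent; 13 /e/ → [+nasal]; 14 /a/ → [+nasal]; 15 /e/ → [+nasal]; 16 /n/ is itself a trigger — this domain ends here.
From /n/ at 16 rightward: 17 /b/ transparent; word edge.
Targets with no active source: positions 3 5 7 stay [-nasal].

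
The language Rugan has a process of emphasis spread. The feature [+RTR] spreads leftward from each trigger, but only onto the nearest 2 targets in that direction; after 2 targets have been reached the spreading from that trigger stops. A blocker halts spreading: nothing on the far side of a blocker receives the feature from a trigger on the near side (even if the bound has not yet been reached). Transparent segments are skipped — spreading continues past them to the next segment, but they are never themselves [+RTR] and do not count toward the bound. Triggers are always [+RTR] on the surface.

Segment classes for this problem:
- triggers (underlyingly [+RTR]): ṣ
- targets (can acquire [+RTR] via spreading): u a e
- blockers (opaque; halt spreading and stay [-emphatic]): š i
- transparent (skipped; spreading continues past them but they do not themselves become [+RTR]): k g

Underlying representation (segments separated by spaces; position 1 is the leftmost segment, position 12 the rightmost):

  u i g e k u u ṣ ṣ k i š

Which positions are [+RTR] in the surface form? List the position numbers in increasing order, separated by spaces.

From /ṣ/ at 8 leftward: 7 /u/ → [+RTR]; 6 /u/ → [+RTR]; bound reached.
From /ṣ/ at 9 leftward: 8 /ṣ/ is itself a trigger — this domain ends here.
Targets with no active source: positions 1 4 stay [-emphatic].

6 7 8 9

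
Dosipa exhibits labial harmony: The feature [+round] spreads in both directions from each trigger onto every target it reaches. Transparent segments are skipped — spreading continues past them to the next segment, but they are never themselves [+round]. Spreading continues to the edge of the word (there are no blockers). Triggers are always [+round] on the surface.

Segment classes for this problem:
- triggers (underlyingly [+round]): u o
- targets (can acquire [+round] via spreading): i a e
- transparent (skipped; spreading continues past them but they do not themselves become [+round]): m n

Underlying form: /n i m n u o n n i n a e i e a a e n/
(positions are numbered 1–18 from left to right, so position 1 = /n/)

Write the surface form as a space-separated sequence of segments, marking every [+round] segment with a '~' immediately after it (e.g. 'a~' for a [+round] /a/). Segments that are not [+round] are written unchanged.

From /u/ at 5 rightward: 6 /o/ is itself a trigger — this domain ends here.
From /u/ at 5 leftward: 4 /n/ transparent; 3 /m/ transparent; 2 /i/ → [+round]; 1 /n/ transparent; word edge.
From /o/ at 6 rightward: 7 /n/ transparent; 8 /n/ transparent; 9 /i/ → [+round]; 10 /n/ transparent; 11 /a/ → [+round]; 12 /e/ → [+round]; 13 /i/ → [+round]; 14 /e/ → [+round]; 15 /a/ → [+round]; 16 /a/ → [+round]; 17 /e/ → [+round]; 18 /n/ transparent; word edge.
From /o/ at 6 leftward: 5 /u/ is itself a trigger — this domain ends here.
[+round] positions on the surface: 2 5 6 9 11 12 13 14 15 16 17.

n i~ m n u~ o~ n n i~ n a~ e~ i~ e~ a~ a~ e~ n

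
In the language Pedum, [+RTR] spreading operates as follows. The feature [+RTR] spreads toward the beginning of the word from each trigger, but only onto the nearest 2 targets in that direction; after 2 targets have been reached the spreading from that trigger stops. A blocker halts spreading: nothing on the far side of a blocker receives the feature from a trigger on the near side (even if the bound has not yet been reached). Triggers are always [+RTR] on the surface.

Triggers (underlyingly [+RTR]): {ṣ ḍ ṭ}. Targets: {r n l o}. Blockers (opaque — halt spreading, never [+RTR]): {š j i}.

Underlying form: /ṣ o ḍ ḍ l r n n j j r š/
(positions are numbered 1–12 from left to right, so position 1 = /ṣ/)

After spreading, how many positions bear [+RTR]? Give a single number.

From /ṣ/ at 1 leftward: word edge.
From /ḍ/ at 3 leftward: 2 /o/ → [+RTR]; 1 /ṣ/ is itself a trigger — this domain ends here.
From /ḍ/ at 4 leftward: 3 /ḍ/ is itself a trigger — this domain ends here.
Targets with no active source: positions 5 6 7 8 11 stay [-emphatic].
[+RTR] positions on the surface: 1 2 3 4.

4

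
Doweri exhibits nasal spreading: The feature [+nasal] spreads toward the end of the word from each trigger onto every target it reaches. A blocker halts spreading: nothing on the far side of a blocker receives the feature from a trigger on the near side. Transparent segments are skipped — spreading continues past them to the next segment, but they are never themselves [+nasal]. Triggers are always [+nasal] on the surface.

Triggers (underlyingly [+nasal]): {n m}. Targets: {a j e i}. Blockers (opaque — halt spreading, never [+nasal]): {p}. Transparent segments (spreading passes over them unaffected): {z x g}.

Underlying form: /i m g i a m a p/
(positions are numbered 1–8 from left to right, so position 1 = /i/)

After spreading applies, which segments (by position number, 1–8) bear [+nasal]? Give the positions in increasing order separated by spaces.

From /m/ at 2 rightward: 3 /g/ transparent; 4 /i/ → [+nasal]; 5 /a/ → [+nasal]; 6 /m/ is itself a trigger — this domain ends here.
From /m/ at 6 rightward: 7 /a/ → [+nasal]; 8 /p/ blocks.
Target with no active source: position 1 stays [-nasal].

2 4 5 6 7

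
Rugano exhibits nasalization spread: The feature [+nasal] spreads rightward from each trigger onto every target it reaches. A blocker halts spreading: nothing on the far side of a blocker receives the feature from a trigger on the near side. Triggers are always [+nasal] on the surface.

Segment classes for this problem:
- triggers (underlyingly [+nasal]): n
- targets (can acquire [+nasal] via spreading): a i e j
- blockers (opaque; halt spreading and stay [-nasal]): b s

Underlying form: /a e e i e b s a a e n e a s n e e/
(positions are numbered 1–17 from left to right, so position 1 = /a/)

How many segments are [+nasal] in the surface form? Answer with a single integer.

6

From /n/ at 11 rightward: 12 /e/ → [+nasal]; 13 /a/ → [+nasal]; 14 /s/ blocks.
From /n/ at 15 rightward: 16 /e/ → [+nasal]; 17 /e/ → [+nasal]; word edge.
Targets with no active source: positions 1 2 3 4 5 8 9 10 stay [-nasal].
[+nasal] positions on the surface: 11 12 13 15 16 17.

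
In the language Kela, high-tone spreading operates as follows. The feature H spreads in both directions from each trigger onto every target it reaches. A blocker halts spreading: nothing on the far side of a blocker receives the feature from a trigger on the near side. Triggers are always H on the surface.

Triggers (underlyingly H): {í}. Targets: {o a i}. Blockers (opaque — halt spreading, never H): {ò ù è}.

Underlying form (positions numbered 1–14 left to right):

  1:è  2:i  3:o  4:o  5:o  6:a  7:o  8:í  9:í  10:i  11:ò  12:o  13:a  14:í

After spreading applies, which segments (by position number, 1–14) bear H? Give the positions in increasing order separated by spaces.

2 3 4 5 6 7 8 9 10 12 13 14

From /í/ at 8 rightward: 9 /í/ is itself a trigger — this domain ends here.
From /í/ at 8 leftward: 7 /o/ → H; 6 /a/ → H; 5 /o/ → H; 4 /o/ → H; 3 /o/ → H; 2 /i/ → H; 1 /è/ blocks.
From /í/ at 9 rightward: 10 /i/ → H; 11 /ò/ blocks.
From /í/ at 9 leftward: 8 /í/ is itself a trigger — this domain ends here.
From /í/ at 14 rightward: word edge.
From /í/ at 14 leftward: 13 /a/ → H; 12 /o/ → H; 11 /ò/ blocks.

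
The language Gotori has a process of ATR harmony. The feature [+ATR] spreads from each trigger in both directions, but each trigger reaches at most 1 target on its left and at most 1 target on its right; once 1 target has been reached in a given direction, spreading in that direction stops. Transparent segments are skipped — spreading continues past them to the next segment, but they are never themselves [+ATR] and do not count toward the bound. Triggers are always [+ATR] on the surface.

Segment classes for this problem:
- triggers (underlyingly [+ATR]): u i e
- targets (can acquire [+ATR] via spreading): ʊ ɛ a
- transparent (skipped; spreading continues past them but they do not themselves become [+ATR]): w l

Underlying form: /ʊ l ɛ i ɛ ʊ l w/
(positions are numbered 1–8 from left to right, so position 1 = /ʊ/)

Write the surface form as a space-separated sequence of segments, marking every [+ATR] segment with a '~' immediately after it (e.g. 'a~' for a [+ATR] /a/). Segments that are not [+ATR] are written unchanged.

From /i/ at 4 rightward: 5 /ɛ/ → [+ATR]; bound reached.
From /i/ at 4 leftward: 3 /ɛ/ → [+ATR]; bound reached.
Targets with no active source: positions 1 6 stay [-ATR].
[+ATR] positions on the surface: 3 4 5.

ʊ l ɛ~ i~ ɛ~ ʊ l w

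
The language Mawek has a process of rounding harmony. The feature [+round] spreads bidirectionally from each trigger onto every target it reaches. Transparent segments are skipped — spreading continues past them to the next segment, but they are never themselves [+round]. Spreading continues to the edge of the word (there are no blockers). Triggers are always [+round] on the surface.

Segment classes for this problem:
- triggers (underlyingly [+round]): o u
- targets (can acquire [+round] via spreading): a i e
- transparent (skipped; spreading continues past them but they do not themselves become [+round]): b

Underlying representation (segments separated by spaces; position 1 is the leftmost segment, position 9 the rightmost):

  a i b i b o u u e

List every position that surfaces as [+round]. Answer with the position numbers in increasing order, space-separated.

From /o/ at 6 rightward: 7 /u/ is itself a trigger — this domain ends here.
From /o/ at 6 leftward: 5 /b/ transparent; 4 /i/ → [+round]; 3 /b/ transparent; 2 /i/ → [+round]; 1 /a/ → [+round]; word edge.
From /u/ at 7 rightward: 8 /u/ is itself a trigger — this domain ends here.
From /u/ at 7 leftward: 6 /o/ is itself a trigger — this domain ends here.
From /u/ at 8 rightward: 9 /e/ → [+round]; word edge.
From /u/ at 8 leftward: 7 /u/ is itself a trigger — this domain ends here.

1 2 4 6 7 8 9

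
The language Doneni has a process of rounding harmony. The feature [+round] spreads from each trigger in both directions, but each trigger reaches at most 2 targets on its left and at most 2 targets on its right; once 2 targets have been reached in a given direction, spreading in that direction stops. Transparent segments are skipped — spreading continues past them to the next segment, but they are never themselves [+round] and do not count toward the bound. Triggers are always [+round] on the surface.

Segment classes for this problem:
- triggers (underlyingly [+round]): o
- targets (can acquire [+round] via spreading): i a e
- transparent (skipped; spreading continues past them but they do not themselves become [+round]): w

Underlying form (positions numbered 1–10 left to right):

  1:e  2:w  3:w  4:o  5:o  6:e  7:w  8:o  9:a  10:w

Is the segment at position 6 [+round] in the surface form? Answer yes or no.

From /o/ at 4 rightward: 5 /o/ is itself a trigger — this domain ends here.
From /o/ at 4 leftward: 3 /w/ transparent; 2 /w/ transparent; 1 /e/ → [+round]; word edge.
From /o/ at 5 rightward: 6 /e/ → [+round]; 7 /w/ transparent; 8 /o/ is itself a trigger — this domain ends here.
From /o/ at 5 leftward: 4 /o/ is itself a trigger — this domain ends here.
From /o/ at 8 rightward: 9 /a/ → [+round]; 10 /w/ transparent; word edge.
From /o/ at 8 leftward: 7 /w/ transparent; 6 /e/ → [+round]; 5 /o/ is itself a trigger — this domain ends here.
[+round] positions on the surface: 1 4 5 6 8 9.

yes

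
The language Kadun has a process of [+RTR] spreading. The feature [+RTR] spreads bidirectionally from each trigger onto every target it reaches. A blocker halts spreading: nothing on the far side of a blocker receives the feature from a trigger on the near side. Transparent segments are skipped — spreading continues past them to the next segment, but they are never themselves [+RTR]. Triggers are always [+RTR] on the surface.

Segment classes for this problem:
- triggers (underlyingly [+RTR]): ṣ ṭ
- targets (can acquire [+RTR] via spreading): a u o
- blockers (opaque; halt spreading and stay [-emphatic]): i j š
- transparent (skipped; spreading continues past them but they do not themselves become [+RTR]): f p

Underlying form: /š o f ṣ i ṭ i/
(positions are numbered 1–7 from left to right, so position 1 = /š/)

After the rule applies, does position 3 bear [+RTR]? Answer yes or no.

From /ṣ/ at 4 rightward: 5 /i/ blocks.
From /ṣ/ at 4 leftward: 3 /f/ transparent; 2 /o/ → [+RTR]; 1 /š/ blocks.
From /ṭ/ at 6 rightward: 7 /i/ blocks.
From /ṭ/ at 6 leftward: 5 /i/ blocks.
[+RTR] positions on the surface: 2 4 6.

no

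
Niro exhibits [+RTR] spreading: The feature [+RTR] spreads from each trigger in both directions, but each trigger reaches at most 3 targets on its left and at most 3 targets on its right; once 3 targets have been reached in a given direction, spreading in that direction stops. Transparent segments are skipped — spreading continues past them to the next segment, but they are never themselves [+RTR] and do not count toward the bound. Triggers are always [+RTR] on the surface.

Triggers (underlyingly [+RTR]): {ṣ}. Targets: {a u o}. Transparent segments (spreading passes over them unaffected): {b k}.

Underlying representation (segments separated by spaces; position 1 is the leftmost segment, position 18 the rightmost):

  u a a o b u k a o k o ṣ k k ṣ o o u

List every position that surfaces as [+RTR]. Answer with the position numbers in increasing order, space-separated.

8 9 11 12 15 16 17 18

From /ṣ/ at 12 rightward: 13 /k/ transparent; 14 /k/ transparent; 15 /ṣ/ is itself a trigger — this domain ends here.
From /ṣ/ at 12 leftward: 11 /o/ → [+RTR]; 10 /k/ transparent; 9 /o/ → [+RTR]; 8 /a/ → [+RTR]; bound reached.
From /ṣ/ at 15 rightward: 16 /o/ → [+RTR]; 17 /o/ → [+RTR]; 18 /u/ → [+RTR]; bound reached.
From /ṣ/ at 15 leftward: 14 /k/ transparent; 13 /k/ transparent; 12 /ṣ/ is itself a trigger — this domain ends here.
Targets with no active source: positions 1 2 3 4 6 stay [-emphatic].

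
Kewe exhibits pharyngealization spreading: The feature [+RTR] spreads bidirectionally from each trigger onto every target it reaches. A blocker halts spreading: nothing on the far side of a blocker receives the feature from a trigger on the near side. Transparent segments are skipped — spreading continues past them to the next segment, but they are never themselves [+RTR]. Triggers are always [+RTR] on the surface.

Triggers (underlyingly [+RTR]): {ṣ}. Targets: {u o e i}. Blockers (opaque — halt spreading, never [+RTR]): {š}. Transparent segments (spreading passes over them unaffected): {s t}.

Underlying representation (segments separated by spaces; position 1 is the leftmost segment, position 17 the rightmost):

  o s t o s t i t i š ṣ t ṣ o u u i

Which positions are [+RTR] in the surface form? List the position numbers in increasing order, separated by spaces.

From /ṣ/ at 11 rightward: 12 /t/ transparent; 13 /ṣ/ is itself a trigger — this domain ends here.
From /ṣ/ at 11 leftward: 10 /š/ blocks.
From /ṣ/ at 13 rightward: 14 /o/ → [+RTR]; 15 /u/ → [+RTR]; 16 /u/ → [+RTR]; 17 /i/ → [+RTR]; word edge.
From /ṣ/ at 13 leftward: 12 /t/ transparent; 11 /ṣ/ is itself a trigger — this domain ends here.
Targets with no active source: positions 1 4 7 9 stay [-emphatic].

11 13 14 15 16 17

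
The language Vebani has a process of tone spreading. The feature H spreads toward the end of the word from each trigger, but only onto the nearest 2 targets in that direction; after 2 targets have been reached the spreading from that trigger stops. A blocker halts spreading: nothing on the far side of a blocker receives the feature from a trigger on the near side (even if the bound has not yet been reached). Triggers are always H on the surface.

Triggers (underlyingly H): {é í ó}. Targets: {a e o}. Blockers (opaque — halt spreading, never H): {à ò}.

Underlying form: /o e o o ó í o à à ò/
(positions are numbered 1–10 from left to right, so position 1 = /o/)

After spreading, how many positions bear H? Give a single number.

From /ó/ at 5 rightward: 6 /í/ is itself a trigger — this domain ends here.
From /í/ at 6 rightward: 7 /o/ → H; 8 /à/ blocks.
Targets with no active source: positions 1 2 3 4 stay [-high tone].
H positions on the surface: 5 6 7.

3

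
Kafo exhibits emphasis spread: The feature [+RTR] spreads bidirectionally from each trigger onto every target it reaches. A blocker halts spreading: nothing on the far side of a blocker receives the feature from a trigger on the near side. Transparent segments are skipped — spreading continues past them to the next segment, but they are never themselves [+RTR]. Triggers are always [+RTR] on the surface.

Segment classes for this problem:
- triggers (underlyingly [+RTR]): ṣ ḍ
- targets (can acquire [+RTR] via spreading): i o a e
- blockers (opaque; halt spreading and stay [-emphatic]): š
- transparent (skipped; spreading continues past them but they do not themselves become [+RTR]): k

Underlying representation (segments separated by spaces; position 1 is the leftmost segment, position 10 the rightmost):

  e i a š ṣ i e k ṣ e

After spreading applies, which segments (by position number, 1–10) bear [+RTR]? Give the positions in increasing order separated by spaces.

From /ṣ/ at 5 rightward: 6 /i/ → [+RTR]; 7 /e/ → [+RTR]; 8 /k/ transparent; 9 /ṣ/ is itself a trigger — this domain ends here.
From /ṣ/ at 5 leftward: 4 /š/ blocks.
From /ṣ/ at 9 rightward: 10 /e/ → [+RTR]; word edge.
From /ṣ/ at 9 leftward: 8 /k/ transparent; 7 /e/ → [+RTR]; 6 /i/ → [+RTR]; 5 /ṣ/ is itself a trigger — this domain ends here.
Targets with no active source: positions 1 2 3 stay [-emphatic].

5 6 7 9 10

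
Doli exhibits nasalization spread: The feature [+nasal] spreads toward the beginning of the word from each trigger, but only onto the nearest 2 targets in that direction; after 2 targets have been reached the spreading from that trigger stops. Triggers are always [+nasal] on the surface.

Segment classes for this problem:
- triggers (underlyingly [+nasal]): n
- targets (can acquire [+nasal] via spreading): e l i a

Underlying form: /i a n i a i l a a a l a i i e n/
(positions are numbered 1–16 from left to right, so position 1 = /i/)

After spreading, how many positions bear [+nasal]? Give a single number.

From /n/ at 3 leftward: 2 /a/ → [+nasal]; 1 /i/ → [+nasal]; bound reached.
From /n/ at 16 leftward: 15 /e/ → [+nasal]; 14 /i/ → [+nasal]; bound reached.
Targets with no active source: positions 4 5 6 7 8 9 10 11 12 13 stay [-nasal].
[+nasal] positions on the surface: 1 2 3 14 15 16.

6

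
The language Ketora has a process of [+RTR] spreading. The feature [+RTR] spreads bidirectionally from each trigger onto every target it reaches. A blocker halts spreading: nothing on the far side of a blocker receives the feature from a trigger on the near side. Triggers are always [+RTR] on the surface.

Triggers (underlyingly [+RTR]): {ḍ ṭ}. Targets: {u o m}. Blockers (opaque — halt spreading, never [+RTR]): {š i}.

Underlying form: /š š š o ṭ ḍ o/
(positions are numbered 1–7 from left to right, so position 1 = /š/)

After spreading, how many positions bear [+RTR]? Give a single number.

From /ṭ/ at 5 rightward: 6 /ḍ/ is itself a trigger — this domain ends here.
From /ṭ/ at 5 leftward: 4 /o/ → [+RTR]; 3 /š/ blocks.
From /ḍ/ at 6 rightward: 7 /o/ → [+RTR]; word edge.
From /ḍ/ at 6 leftward: 5 /ṭ/ is itself a trigger — this domain ends here.
[+RTR] positions on the surface: 4 5 6 7.

4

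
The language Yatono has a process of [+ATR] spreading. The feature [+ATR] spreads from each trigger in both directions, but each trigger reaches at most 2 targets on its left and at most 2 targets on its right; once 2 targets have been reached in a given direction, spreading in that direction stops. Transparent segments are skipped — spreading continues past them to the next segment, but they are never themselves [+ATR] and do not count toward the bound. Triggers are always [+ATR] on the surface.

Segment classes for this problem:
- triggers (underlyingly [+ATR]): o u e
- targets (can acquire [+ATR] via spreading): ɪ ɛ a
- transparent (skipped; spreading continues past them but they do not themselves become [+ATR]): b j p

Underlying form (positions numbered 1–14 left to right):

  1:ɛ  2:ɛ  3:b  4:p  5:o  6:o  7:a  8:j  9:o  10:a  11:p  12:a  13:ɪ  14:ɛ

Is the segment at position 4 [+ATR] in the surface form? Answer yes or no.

no

From /o/ at 5 rightward: 6 /o/ is itself a trigger — this domain ends here.
From /o/ at 5 leftward: 4 /p/ transparent; 3 /b/ transparent; 2 /ɛ/ → [+ATR]; 1 /ɛ/ → [+ATR]; bound reached.
From /o/ at 6 rightward: 7 /a/ → [+ATR]; 8 /j/ transparent; 9 /o/ is itself a trigger — this domain ends here.
From /o/ at 6 leftward: 5 /o/ is itself a trigger — this domain ends here.
From /o/ at 9 rightward: 10 /a/ → [+ATR]; 11 /p/ transparent; 12 /a/ → [+ATR]; bound reached.
From /o/ at 9 leftward: 8 /j/ transparent; 7 /a/ → [+ATR]; 6 /o/ is itself a trigger — this domain ends here.
Targets with no active source: positions 13 14 stay [-ATR].
[+ATR] positions on the surface: 1 2 5 6 7 9 10 12.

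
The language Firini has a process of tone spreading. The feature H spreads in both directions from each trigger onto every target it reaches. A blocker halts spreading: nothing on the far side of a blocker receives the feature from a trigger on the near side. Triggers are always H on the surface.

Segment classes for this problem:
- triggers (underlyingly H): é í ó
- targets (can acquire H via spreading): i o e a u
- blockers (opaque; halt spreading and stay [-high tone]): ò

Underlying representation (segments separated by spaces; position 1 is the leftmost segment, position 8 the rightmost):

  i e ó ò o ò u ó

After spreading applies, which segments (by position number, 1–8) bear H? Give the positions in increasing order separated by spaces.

From /ó/ at 3 rightward: 4 /ò/ blocks.
From /ó/ at 3 leftward: 2 /e/ → H; 1 /i/ → H; word edge.
From /ó/ at 8 rightward: word edge.
From /ó/ at 8 leftward: 7 /u/ → H; 6 /ò/ blocks.
Target with no active source: position 5 stays [-high tone].

1 2 3 7 8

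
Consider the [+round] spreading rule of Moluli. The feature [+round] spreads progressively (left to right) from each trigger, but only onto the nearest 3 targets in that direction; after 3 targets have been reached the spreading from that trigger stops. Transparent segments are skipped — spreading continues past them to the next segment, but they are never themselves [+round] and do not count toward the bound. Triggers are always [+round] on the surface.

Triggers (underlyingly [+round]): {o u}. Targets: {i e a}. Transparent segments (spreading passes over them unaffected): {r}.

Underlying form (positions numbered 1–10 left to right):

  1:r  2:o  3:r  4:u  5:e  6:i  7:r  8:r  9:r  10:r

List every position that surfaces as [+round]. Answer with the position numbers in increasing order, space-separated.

From /o/ at 2 rightward: 3 /r/ transparent; 4 /u/ is itself a trigger — this domain ends here.
From /u/ at 4 rightward: 5 /e/ → [+round]; 6 /i/ → [+round]; 7 /r/ transparent; 8 /r/ transparent; 9 /r/ transparent; 10 /r/ transparent; word edge.

2 4 5 6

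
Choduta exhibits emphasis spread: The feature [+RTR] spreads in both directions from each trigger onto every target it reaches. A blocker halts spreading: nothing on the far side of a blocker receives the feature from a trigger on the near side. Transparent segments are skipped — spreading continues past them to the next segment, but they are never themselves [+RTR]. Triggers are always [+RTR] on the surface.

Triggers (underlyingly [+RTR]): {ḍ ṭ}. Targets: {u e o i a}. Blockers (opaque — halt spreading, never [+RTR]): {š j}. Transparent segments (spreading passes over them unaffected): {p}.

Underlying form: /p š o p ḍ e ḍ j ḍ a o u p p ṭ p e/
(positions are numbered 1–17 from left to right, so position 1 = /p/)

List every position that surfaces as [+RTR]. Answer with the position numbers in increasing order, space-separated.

From /ḍ/ at 5 rightward: 6 /e/ → [+RTR]; 7 /ḍ/ is itself a trigger — this domain ends here.
From /ḍ/ at 5 leftward: 4 /p/ transparent; 3 /o/ → [+RTR]; 2 /š/ blocks.
From /ḍ/ at 7 rightward: 8 /j/ blocks.
From /ḍ/ at 7 leftward: 6 /e/ → [+RTR]; 5 /ḍ/ is itself a trigger — this domain ends here.
From /ḍ/ at 9 rightward: 10 /a/ → [+RTR]; 11 /o/ → [+RTR]; 12 /u/ → [+RTR]; 13 /p/ transparent; 14 /p/ transparent; 15 /ṭ/ is itself a trigger — this domain ends here.
From /ḍ/ at 9 leftward: 8 /j/ blocks.
From /ṭ/ at 15 rightward: 16 /p/ transparent; 17 /e/ → [+RTR]; word edge.
From /ṭ/ at 15 leftward: 14 /p/ transparent; 13 /p/ transparent; 12 /u/ → [+RTR]; 11 /o/ → [+RTR]; 10 /a/ → [+RTR]; 9 /ḍ/ is itself a trigger — this domain ends here.

3 5 6 7 9 10 11 12 15 17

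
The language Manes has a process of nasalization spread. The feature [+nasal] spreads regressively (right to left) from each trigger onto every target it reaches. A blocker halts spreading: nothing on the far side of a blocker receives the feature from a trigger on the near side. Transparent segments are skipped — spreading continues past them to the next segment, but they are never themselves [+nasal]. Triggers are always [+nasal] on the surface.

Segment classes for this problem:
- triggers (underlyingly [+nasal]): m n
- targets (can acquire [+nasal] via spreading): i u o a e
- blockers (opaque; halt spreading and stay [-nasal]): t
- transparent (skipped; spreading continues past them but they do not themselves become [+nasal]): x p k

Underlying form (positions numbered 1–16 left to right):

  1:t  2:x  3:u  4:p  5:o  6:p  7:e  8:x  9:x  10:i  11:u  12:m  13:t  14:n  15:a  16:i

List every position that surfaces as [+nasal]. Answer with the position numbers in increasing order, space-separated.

From /m/ at 12 leftward: 11 /u/ → [+nasal]; 10 /i/ → [+nasal]; 9 /x/ transparent; 8 /x/ transparent; 7 /e/ → [+nasal]; 6 /p/ transparent; 5 /o/ → [+nasal]; 4 /p/ transparent; 3 /u/ → [+nasal]; 2 /x/ transparent; 1 /t/ blocks.
From /n/ at 14 leftward: 13 /t/ blocks.
Targets with no active source: positions 15 16 stay [-nasal].

3 5 7 10 11 12 14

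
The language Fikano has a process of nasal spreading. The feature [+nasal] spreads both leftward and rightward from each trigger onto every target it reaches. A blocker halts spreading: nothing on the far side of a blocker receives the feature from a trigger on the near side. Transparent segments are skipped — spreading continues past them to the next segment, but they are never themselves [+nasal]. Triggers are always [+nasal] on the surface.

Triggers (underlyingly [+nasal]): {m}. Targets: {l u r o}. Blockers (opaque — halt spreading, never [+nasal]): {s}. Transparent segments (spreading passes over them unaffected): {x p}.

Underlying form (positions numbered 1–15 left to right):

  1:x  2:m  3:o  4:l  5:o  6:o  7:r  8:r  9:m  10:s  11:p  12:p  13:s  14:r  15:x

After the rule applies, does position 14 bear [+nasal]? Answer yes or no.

no

From /m/ at 2 rightward: 3 /o/ → [+nasal]; 4 /l/ → [+nasal]; 5 /o/ → [+nasal]; 6 /o/ → [+nasal]; 7 /r/ → [+nasal]; 8 /r/ → [+nasal]; 9 /m/ is itself a trigger — this domain ends here.
From /m/ at 2 leftward: 1 /x/ transparent; word edge.
From /m/ at 9 rightward: 10 /s/ blocks.
From /m/ at 9 leftward: 8 /r/ → [+nasal]; 7 /r/ → [+nasal]; 6 /o/ → [+nasal]; 5 /o/ → [+nasal]; 4 /l/ → [+nasal]; 3 /o/ → [+nasal]; 2 /m/ is itself a trigger — this domain ends here.
Target with no active source: position 14 stays [-nasal].
[+nasal] positions on the surface: 2 3 4 5 6 7 8 9.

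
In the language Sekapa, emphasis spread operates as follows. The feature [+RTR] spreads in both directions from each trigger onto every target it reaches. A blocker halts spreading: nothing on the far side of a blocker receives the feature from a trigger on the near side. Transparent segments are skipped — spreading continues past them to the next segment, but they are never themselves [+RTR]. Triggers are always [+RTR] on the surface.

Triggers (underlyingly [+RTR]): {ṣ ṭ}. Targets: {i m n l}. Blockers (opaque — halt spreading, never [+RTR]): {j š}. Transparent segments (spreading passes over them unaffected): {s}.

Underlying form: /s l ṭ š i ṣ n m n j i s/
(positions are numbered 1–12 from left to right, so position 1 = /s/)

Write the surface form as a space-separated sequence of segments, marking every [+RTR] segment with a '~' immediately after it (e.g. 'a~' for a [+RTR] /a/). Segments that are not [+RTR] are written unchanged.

s l~ ṭ~ š i~ ṣ~ n~ m~ n~ j i s

From /ṭ/ at 3 rightward: 4 /š/ blocks.
From /ṭ/ at 3 leftward: 2 /l/ → [+RTR]; 1 /s/ transparent; word edge.
From /ṣ/ at 6 rightward: 7 /n/ → [+RTR]; 8 /m/ → [+RTR]; 9 /n/ → [+RTR]; 10 /j/ blocks.
From /ṣ/ at 6 leftward: 5 /i/ → [+RTR]; 4 /š/ blocks.
Target with no active source: position 11 stays [-emphatic].
[+RTR] positions on the surface: 2 3 5 6 7 8 9.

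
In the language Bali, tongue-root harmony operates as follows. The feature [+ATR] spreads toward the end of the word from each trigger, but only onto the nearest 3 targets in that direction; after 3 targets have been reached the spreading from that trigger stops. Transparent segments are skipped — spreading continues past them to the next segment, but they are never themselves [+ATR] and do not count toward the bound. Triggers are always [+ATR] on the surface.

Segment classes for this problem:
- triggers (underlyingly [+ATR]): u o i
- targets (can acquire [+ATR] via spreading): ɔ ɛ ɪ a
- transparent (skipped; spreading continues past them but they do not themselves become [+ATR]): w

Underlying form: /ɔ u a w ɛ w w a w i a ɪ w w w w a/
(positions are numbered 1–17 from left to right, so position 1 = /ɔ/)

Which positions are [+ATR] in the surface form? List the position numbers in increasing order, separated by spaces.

From /u/ at 2 rightward: 3 /a/ → [+ATR]; 4 /w/ transparent; 5 /ɛ/ → [+ATR]; 6 /w/ transparent; 7 /w/ transparent; 8 /a/ → [+ATR]; bound reached.
From /i/ at 10 rightward: 11 /a/ → [+ATR]; 12 /ɪ/ → [+ATR]; 13 /w/ transparent; 14 /w/ transparent; 15 /w/ transparent; 16 /w/ transparent; 17 /a/ → [+ATR]; bound reached.
Target with no active source: position 1 stays [-ATR].

2 3 5 8 10 11 12 17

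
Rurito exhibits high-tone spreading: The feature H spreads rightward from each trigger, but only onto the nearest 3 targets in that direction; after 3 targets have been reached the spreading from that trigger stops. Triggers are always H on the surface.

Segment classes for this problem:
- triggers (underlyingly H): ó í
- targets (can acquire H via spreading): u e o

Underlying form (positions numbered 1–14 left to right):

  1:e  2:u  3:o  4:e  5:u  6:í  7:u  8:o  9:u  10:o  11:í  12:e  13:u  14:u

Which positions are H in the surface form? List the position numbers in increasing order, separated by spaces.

6 7 8 9 11 12 13 14

From /í/ at 6 rightward: 7 /u/ → H; 8 /o/ → H; 9 /u/ → H; bound reached.
From /í/ at 11 rightward: 12 /e/ → H; 13 /u/ → H; 14 /u/ → H; bound reached.
Targets with no active source: positions 1 2 3 4 5 10 stay [-high tone].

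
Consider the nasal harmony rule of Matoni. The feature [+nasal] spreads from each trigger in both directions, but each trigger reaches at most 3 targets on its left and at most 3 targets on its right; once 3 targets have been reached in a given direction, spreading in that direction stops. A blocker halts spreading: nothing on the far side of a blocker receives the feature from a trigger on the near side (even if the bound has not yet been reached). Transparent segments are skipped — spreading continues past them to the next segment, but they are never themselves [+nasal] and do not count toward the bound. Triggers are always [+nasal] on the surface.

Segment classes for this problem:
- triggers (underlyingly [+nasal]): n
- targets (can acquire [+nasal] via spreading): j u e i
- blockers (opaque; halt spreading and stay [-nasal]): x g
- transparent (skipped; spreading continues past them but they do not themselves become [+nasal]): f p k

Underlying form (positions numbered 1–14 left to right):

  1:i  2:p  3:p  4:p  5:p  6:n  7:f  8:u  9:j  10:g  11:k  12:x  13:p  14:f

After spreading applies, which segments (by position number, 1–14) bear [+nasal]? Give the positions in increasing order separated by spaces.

1 6 8 9

From /n/ at 6 rightward: 7 /f/ transparent; 8 /u/ → [+nasal]; 9 /j/ → [+nasal]; 10 /g/ blocks.
From /n/ at 6 leftward: 5 /p/ transparent; 4 /p/ transparent; 3 /p/ transparent; 2 /p/ transparent; 1 /i/ → [+nasal]; word edge.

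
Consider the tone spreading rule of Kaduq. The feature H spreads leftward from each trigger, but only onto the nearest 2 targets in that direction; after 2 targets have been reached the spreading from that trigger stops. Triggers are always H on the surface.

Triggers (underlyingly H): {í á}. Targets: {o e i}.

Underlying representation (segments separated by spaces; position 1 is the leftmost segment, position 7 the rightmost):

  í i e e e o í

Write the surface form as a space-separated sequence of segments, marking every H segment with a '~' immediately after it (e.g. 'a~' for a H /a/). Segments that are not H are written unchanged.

From /í/ at 1 leftward: word edge.
From /í/ at 7 leftward: 6 /o/ → H; 5 /e/ → H; bound reached.
Targets with no active source: positions 2 3 4 stay [-high tone].
H positions on the surface: 1 5 6 7.

í~ i e e e~ o~ í~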